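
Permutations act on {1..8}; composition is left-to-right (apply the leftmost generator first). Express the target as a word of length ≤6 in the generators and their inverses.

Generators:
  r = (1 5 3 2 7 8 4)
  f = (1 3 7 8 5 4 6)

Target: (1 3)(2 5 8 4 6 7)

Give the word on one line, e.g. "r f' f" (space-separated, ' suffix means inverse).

  after r': (1 4 8 7 2 3 5)
  after f: (1 6)(2 7)(3 4 5)
  after f: (2 8 5 7)(3 6)
  after f: (1 3)(2 5 8 4 6 7)

r' f f f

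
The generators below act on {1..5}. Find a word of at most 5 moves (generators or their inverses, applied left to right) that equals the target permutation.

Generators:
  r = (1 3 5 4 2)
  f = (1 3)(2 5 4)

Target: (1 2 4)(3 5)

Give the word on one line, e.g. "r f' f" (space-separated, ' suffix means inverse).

r' r' f

  after r': (1 2 4 5 3)
  after r': (1 4 3 2 5)
  after f: (1 2 4)(3 5)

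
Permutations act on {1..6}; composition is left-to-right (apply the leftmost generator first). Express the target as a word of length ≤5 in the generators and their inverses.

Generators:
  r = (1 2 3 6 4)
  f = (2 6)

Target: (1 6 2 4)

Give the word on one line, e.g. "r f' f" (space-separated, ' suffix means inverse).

  after r': (1 4 6 3 2)
  after f': (1 4 2)(3 6)
  after r': (1 6 2 4)

r' f' r'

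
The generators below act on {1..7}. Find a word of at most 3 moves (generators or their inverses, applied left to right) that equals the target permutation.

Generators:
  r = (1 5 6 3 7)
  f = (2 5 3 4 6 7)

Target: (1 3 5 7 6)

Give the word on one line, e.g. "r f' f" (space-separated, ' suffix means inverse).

r r r

  after r: (1 5 6 3 7)
  after r: (1 6 7 5 3)
  after r: (1 3 5 7 6)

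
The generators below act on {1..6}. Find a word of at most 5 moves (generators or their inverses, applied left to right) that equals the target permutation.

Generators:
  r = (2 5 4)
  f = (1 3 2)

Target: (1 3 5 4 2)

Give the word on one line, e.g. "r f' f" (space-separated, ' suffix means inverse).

  after f': (1 2 3)
  after f': (1 3 2)
  after r': (1 3 4 5 2)
  after r': (1 3 5 4 2)

f' f' r' r'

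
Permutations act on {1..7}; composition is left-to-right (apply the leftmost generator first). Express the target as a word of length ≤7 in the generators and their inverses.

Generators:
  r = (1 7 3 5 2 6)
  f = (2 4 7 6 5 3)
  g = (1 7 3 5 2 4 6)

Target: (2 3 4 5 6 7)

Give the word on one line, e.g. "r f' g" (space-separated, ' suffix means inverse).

r r f r r

  after r: (1 7 3 5 2 6)
  after r: (1 3 2)(5 6 7)
  after f: (1 2)(3 4 7)
  after r: (1 6)(2 7 5)(3 4)
  after r: (2 3 4 5 6 7)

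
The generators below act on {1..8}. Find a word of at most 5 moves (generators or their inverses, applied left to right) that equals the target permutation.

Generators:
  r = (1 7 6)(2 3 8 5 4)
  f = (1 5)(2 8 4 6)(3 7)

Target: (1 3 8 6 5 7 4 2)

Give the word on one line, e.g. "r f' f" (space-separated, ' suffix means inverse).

  after r': (1 6 7)(2 4 5 8 3)
  after r': (1 7 6)(2 5 3 4 8)
  after f: (1 3 6 5 7 2)
  after f: (1 7 8 4 6)(2 5 3)
  after f: (1 3 8 6 5 7 4 2)

r' r' f f f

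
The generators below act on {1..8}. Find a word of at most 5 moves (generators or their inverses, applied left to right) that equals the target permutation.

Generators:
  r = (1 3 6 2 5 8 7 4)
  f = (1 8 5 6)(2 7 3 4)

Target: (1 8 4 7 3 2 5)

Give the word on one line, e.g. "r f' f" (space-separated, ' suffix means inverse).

  after r': (1 4 7 8 5 2 6 3)
  after f: (1 2)(3 8 6 4)(5 7)
  after f: (1 7 6 2 8)(3 5)
  after r': (1 8 4 7 3 2 5)

r' f f r'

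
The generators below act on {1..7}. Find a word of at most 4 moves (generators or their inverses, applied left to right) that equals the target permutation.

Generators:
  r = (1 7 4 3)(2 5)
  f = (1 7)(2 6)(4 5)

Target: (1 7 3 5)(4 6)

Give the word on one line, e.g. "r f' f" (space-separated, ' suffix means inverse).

  after f': (1 7)(2 6)(4 5)
  after r': (2 6 5 7 3 4)
  after f': (1 7 3 5)(4 6)

f' r' f'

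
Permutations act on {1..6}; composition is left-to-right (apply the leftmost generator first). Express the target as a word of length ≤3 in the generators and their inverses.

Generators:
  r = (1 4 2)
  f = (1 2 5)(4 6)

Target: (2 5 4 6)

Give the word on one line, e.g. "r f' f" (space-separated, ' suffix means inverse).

f r

  after f: (1 2 5)(4 6)
  after r: (2 5 4 6)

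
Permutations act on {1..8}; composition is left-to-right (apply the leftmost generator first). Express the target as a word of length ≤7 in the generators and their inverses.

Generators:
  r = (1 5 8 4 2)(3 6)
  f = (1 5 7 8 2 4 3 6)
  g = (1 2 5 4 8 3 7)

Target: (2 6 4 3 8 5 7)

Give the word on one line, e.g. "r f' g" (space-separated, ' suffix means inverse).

  after r: (1 5 8 4 2)(3 6)
  after g': (1 2 7 3 6 8 5 4)
  after g': (2 3 6 4 7 8)
  after r': (1 2 6 8 4 7 5)
  after g': (2 6 4 3 8 5 7)

r g' g' r' g'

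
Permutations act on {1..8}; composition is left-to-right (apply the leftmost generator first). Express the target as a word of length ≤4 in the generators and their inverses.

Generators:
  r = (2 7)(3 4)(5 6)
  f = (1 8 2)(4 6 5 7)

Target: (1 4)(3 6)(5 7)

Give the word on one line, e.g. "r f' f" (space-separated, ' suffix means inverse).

f' r f

  after f': (1 2 8)(4 7 5 6)
  after r: (1 7 6 3 4 2 8)
  after f: (1 4)(3 6)(5 7)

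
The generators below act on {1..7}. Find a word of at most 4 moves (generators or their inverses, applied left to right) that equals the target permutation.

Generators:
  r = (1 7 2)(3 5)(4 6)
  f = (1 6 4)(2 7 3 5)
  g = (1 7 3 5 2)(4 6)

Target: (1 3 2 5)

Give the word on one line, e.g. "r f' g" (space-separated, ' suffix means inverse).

g g r g'

  after g: (1 7 3 5 2)(4 6)
  after g: (1 3 2 7 5)
  after r: (1 5 7 3)(4 6)
  after g': (1 3 2 5)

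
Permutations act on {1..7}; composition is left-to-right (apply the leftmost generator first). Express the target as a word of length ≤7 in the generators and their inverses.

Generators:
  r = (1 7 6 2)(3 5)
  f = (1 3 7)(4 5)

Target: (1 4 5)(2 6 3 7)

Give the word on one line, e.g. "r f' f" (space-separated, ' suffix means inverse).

  after r: (1 7 6 2)(3 5)
  after f: (2 3 4 5 7 6)
  after f: (1 3 5)(2 7 6)
  after r: (1 5 7 2 6)
  after f: (1 4 5)(2 6 3 7)

r f f r f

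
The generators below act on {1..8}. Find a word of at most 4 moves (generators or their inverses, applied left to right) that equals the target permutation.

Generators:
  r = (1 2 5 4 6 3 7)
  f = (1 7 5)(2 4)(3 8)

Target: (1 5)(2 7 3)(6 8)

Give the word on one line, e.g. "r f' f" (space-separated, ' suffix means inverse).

  after r: (1 2 5 4 6 3 7)
  after f: (1 4 6 8 3 5 2)
  after r': (1 5)(2 7 3)(6 8)

r f r'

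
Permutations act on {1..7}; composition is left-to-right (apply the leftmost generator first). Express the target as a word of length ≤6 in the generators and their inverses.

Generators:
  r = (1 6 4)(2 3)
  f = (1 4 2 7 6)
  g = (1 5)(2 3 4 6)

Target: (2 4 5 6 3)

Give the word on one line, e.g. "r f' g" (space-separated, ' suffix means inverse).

  after g: (1 5)(2 3 4 6)
  after r: (1 5 6 3)
  after r: (1 5 4)(2 3 6)
  after g: (2 4 5 6 3)

g r r g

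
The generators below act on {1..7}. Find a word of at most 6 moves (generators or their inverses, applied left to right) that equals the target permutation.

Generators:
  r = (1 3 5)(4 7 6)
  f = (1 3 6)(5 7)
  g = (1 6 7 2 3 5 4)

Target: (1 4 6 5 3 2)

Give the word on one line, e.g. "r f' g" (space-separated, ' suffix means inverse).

r f g r'

  after r: (1 3 5)(4 7 6)
  after f: (1 6 4 5 3 7)
  after g: (1 7 6)(2 3)
  after r': (1 4 6 5 3 2)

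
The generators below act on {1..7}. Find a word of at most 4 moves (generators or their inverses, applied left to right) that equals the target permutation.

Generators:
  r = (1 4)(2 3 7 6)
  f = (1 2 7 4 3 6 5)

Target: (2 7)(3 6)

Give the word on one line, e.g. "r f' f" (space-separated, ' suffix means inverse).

r r

  after r: (1 4)(2 3 7 6)
  after r: (2 7)(3 6)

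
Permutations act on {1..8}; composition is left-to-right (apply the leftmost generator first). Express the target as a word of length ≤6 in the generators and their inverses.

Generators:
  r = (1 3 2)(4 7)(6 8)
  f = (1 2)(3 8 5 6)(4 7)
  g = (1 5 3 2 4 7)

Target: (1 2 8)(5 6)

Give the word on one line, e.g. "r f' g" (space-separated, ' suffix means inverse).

r r f' r'

  after r: (1 3 2)(4 7)(6 8)
  after r: (1 2 3)
  after f': (2 6 5 8 3)(4 7)
  after r': (1 2 8)(5 6)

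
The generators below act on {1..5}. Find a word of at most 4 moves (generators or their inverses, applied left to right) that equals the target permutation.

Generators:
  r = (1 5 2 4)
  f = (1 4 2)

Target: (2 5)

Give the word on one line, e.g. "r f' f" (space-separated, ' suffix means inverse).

f r' r' r'

  after f: (1 4 2)
  after r': (1 2 4 5)
  after r': (1 5 4)
  after r': (2 5)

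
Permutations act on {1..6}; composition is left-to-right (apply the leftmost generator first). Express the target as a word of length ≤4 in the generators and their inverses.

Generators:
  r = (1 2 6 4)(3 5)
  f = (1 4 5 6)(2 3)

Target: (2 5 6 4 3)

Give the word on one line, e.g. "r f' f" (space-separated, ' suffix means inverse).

r r f

  after r: (1 2 6 4)(3 5)
  after r: (1 6)(2 4)
  after f: (2 5 6 4 3)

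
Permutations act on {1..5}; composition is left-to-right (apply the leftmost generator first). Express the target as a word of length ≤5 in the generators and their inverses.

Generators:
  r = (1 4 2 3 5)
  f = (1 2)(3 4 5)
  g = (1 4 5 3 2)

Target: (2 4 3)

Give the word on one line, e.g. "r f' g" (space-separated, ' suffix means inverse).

r' f' r' f g

  after r': (1 5 3 2 4)
  after f': (1 4 2 3)
  after r': (3 5)
  after f: (1 2)(4 5)
  after g: (2 4 3)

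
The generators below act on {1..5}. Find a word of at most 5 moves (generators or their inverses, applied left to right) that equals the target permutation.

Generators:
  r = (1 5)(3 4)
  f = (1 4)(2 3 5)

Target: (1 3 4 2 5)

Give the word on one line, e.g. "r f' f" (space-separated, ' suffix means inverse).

r f f

  after r: (1 5)(3 4)
  after f: (1 2 3)(4 5)
  after f: (1 3 4 2 5)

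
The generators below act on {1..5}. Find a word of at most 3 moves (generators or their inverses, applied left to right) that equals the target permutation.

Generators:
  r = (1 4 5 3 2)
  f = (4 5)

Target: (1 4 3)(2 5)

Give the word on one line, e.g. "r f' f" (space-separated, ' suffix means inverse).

  after r: (1 4 5 3 2)
  after r: (1 5 2 4 3)
  after f: (1 4 3)(2 5)

r r f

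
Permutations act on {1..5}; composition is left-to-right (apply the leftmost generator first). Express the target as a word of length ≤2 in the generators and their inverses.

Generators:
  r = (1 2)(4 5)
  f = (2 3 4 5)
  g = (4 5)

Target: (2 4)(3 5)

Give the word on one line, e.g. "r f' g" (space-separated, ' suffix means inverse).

f' f'

  after f': (2 5 4 3)
  after f': (2 4)(3 5)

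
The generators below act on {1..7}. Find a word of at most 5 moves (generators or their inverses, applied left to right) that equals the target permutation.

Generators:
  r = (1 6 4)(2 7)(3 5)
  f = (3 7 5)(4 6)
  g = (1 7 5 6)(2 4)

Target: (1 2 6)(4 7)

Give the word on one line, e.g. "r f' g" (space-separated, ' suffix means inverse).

r f g

  after r: (1 6 4)(2 7)(3 5)
  after f: (1 4)(2 5 7)
  after g: (1 2 6)(4 7)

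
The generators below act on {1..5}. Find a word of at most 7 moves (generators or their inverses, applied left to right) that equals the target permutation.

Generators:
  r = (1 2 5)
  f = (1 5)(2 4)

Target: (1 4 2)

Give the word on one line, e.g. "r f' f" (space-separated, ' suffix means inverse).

r' f' f' r' f'

  after r': (1 5 2)
  after f': (2 5 4)
  after f': (1 5 2)
  after r': (1 2 5)
  after f': (1 4 2)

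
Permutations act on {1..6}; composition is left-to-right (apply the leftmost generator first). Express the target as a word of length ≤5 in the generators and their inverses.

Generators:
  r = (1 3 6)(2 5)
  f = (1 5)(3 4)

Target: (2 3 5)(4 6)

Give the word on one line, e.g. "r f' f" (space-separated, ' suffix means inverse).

  after r': (1 6 3)(2 5)
  after f': (1 6 4 3 5 2)
  after r': (1 3 2 6 4)
  after r': (2 3 5)(4 6)

r' f' r' r'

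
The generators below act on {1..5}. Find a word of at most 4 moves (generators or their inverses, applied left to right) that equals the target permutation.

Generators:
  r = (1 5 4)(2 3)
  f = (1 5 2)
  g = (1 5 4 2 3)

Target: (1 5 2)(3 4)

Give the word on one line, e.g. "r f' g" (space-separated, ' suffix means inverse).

  after g: (1 5 4 2 3)
  after r': (3 4)
  after f: (1 5 2)(3 4)

g r' f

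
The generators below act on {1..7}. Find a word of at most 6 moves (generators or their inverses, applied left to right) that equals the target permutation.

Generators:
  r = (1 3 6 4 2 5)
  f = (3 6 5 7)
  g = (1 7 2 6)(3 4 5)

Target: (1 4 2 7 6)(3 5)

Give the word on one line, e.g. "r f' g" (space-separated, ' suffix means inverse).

  after f: (3 6 5 7)
  after g: (1 7 4 5 2 6 3)
  after g: (1 2)(3 7 5 6 4)
  after g: (1 6 5)(2 7 3)
  after r: (1 4 2 7 6)(3 5)

f g g g r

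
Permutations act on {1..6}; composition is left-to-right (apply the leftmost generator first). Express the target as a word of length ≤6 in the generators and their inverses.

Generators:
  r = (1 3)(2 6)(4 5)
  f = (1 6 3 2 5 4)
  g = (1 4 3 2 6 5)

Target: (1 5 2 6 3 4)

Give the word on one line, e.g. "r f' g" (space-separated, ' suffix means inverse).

  after g': (1 5 6 2 3 4)
  after g': (1 6 3)(2 4 5)
  after f': (2 5 3 4)
  after f': (1 4 3 5 6)
  after r: (1 5 2 6 3 4)

g' g' f' f' r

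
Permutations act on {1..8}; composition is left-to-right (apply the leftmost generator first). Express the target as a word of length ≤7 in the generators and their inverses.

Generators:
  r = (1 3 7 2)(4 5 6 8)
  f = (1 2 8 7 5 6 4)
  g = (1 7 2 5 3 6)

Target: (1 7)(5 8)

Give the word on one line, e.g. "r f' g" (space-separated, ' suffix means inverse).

  after r': (1 2 7 3)(4 8 6 5)
  after f: (1 8 4 7 3 2 5)
  after r: (1 4 2 6 8 5 3)
  after r: (1 5 7 2 8 6 4)
  after f': (1 7)(5 8)

r' f r r f'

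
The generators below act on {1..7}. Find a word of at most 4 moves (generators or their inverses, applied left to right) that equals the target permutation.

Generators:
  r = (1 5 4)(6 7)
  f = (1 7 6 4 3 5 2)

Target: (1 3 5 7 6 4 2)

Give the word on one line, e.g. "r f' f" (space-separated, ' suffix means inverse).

  after r: (1 5 4)(6 7)
  after r: (1 4 5)
  after f: (1 3 5 7 6 4 2)

r r f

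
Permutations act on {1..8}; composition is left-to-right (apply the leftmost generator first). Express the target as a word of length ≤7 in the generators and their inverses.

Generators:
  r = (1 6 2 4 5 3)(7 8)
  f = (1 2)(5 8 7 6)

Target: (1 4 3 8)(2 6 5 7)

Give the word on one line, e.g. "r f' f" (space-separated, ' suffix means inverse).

f' r' f r' f'

  after f': (1 2)(5 6 7 8)
  after r': (1 6 8 4 2 3 5)
  after f: (1 5 2 3 8 4)(6 7)
  after r': (1 4 3 7)(2 5 6 8)
  after f': (1 4 3 8)(2 6 5 7)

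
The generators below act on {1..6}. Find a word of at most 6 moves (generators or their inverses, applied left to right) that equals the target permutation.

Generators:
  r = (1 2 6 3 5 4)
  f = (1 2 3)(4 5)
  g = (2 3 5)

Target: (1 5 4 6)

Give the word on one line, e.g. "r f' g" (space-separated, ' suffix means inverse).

  after g': (2 5 3)
  after f': (1 3)(2 4 5)
  after g: (1 5 3)(2 4)
  after r: (1 4 6 3 2)
  after f: (1 5 4 6)

g' f' g r f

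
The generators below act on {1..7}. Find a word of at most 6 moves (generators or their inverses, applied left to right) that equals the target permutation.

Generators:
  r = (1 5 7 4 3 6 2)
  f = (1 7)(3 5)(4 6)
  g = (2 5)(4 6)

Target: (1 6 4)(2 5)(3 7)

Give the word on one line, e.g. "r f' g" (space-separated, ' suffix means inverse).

g' r g' r'

  after g': (2 5)(4 6)
  after r: (1 5)(2 7 4)(3 6)
  after g': (1 2 7 6 3 4 5)
  after r': (1 6 4)(2 5)(3 7)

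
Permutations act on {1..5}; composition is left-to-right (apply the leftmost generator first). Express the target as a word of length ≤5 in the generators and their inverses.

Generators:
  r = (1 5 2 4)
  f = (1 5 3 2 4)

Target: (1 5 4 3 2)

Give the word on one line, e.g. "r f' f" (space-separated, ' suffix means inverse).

  after r: (1 5 2 4)
  after f: (1 3 2)(4 5)
  after r: (1 3 4 2 5)
  after f': (1 5 4 3 2)

r f r f'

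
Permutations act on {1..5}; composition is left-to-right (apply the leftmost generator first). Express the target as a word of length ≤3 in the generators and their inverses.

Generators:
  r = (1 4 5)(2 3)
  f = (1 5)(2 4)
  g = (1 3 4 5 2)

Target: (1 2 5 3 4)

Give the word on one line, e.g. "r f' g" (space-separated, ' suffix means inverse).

  after f': (1 5)(2 4)
  after g: (1 2 5 3 4)

f' g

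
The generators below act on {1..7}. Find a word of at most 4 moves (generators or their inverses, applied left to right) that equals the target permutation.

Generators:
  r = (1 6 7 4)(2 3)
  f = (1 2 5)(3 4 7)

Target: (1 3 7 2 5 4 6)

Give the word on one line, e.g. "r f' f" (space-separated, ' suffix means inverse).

f r'

  after f: (1 2 5)(3 4 7)
  after r': (1 3 7 2 5 4 6)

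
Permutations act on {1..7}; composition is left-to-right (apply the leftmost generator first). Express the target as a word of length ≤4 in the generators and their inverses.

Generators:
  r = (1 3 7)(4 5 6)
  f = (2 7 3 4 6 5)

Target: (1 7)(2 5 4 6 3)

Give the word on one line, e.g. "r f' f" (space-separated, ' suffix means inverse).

  after r: (1 3 7)(4 5 6)
  after f': (1 7)(2 5 4 6 3)

r f'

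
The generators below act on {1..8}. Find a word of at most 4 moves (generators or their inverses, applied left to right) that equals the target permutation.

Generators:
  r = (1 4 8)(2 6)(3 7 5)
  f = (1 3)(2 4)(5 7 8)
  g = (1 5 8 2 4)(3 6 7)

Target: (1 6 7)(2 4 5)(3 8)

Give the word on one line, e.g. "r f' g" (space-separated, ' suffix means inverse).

g r' g'

  after g: (1 5 8 2 4)(3 6 7)
  after r': (1 7 5 4 8 6 3 2)
  after g': (1 6 7)(2 4 5)(3 8)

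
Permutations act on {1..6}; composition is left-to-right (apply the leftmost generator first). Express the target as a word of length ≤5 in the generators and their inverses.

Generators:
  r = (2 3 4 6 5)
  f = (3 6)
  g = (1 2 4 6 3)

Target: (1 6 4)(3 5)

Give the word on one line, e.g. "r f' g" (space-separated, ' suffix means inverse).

r' f g g r

  after r': (2 5 6 4 3)
  after f: (2 5 3)(4 6)
  after g: (1 2 5)(3 4)
  after g: (1 4)(2 5)(3 6)
  after r: (1 6 4)(3 5)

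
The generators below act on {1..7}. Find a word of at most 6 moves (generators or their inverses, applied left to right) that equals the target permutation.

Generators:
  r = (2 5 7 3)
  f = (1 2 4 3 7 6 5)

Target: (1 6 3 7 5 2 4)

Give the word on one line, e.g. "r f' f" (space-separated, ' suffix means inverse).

  after r': (2 3 7 5)
  after r': (2 7)(3 5)
  after f': (1 5 4 2 3 6 7)
  after f': (1 6 3 7 5 2 4)

r' r' f' f'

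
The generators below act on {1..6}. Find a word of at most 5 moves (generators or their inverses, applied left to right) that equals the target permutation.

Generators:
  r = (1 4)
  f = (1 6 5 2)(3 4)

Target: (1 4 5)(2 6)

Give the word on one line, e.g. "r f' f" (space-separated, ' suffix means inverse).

  after r: (1 4)
  after f: (1 3 4 6 5 2)
  after f: (1 4 5)(2 6)

r f f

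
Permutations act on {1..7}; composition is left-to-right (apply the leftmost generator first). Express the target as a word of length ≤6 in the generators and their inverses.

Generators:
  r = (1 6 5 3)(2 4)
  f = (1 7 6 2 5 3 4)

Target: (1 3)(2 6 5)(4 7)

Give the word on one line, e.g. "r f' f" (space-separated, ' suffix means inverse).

  after f: (1 7 6 2 5 3 4)
  after r: (1 7 5)(2 3)(4 6)
  after f': (2 5 4 7)(3 6)
  after r': (1 3)(2 6 5)(4 7)

f r f' r'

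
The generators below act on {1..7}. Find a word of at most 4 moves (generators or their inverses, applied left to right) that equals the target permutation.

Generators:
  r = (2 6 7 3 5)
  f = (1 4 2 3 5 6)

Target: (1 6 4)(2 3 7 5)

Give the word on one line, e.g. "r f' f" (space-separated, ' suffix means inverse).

  after r': (2 5 3 7 6)
  after f': (1 6 4)(2 3 7 5)

r' f'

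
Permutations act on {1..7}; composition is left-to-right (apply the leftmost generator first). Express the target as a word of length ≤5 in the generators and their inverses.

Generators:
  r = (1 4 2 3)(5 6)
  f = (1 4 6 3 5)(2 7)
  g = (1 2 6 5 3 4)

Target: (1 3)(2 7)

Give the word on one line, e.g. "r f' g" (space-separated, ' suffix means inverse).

  after f': (1 5 3 6 4)(2 7)
  after r: (1 6 2 7 3 5)
  after f: (1 3)(4 6 7 5)
  after f: (1 5 6 2 7)(3 4)
  after g: (1 3)(2 7)

f' r f f g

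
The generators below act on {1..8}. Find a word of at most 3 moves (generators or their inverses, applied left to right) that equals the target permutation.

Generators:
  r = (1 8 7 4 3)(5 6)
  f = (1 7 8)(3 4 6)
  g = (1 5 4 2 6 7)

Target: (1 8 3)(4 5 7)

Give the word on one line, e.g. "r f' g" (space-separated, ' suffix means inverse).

r f' r'

  after r: (1 8 7 4 3)(5 6)
  after f': (1 7 3 8)(4 6 5)
  after r': (1 8 3)(4 5 7)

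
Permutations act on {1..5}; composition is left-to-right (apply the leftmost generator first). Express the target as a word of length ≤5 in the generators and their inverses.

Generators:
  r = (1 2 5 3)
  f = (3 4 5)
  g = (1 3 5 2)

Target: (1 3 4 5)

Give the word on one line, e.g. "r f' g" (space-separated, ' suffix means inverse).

  after f': (3 5 4)
  after g': (1 2 5 4)
  after f: (1 2 3 4)
  after g: (2 5)(3 4)
  after g: (1 3 4 5)

f' g' f g g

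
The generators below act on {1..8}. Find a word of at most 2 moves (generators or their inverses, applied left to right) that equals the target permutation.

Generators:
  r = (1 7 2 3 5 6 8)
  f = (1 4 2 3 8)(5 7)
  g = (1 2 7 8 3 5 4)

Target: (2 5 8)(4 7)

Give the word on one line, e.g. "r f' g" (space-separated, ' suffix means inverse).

f g

  after f: (1 4 2 3 8)(5 7)
  after g: (2 5 8)(4 7)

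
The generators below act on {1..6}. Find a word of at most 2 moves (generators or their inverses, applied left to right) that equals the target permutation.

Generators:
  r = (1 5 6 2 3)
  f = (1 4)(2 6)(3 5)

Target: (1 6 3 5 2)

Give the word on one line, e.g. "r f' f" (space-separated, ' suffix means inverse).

r r

  after r: (1 5 6 2 3)
  after r: (1 6 3 5 2)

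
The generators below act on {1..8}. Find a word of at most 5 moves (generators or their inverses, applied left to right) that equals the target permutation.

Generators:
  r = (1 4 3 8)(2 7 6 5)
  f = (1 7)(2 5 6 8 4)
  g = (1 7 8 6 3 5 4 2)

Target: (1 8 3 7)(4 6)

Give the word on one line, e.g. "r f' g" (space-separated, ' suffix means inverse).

  after g: (1 7 8 6 3 5 4 2)
  after f: (2 7 4 5)(3 6)
  after r': (1 8 3 7)(4 6)

g f r'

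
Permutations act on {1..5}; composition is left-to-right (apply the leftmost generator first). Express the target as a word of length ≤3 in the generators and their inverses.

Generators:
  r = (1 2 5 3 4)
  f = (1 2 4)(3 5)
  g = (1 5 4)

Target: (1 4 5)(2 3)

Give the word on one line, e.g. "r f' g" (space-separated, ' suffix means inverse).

g' f r'

  after g': (1 4 5)
  after f: (2 4 3 5)
  after r': (1 4 5)(2 3)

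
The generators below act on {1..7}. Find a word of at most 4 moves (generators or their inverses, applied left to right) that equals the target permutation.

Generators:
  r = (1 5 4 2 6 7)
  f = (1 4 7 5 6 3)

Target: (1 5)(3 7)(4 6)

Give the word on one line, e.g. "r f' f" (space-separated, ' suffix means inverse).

f f f

  after f: (1 4 7 5 6 3)
  after f: (1 7 6)(3 4 5)
  after f: (1 5)(3 7)(4 6)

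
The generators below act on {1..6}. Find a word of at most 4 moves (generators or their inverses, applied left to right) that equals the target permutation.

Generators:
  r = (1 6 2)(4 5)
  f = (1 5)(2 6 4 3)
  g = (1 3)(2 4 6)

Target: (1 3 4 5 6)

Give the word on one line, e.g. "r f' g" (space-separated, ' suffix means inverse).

f g' f' g

  after f: (1 5)(2 6 4 3)
  after g': (1 5 3 6 2 4)
  after f': (2 6 3)(4 5)
  after g: (1 3 4 5 6)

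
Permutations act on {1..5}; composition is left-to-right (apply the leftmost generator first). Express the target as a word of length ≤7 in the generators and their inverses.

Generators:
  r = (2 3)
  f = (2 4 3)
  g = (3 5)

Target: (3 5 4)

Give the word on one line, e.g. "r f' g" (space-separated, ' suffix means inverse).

f r' g' f f

  after f: (2 4 3)
  after r': (2 4)
  after g': (2 4)(3 5)
  after f: (2 3 5)
  after f: (3 5 4)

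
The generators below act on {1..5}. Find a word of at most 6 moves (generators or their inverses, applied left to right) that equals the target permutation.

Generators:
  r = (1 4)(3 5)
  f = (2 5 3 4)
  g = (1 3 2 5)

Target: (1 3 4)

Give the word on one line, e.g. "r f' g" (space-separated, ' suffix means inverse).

  after g': (1 5 2 3)
  after f: (1 3)(2 4)
  after r: (1 5 3 4 2)
  after g: (2 3 4 5)
  after g: (1 3 4)

g' f r g g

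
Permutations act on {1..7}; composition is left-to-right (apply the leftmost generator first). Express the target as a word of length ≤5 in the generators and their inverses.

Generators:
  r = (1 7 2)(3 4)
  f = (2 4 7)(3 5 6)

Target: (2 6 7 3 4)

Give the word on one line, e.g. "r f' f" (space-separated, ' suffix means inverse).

f r' f' r'

  after f: (2 4 7)(3 5 6)
  after r': (1 2 3 5 6 4)
  after f': (1 7 4)(2 6)
  after r': (2 6 7 3 4)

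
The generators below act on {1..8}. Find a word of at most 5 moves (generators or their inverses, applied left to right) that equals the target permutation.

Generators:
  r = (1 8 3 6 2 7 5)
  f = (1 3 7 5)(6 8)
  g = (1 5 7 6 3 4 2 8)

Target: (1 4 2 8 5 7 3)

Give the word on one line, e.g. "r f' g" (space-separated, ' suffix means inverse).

  after r: (1 8 3 6 2 7 5)
  after g': (1 2 5 8 6 4 3 7)
  after g': (1 4 6 3 5 2)(7 8)
  after r: (1 4 2 8 5 7 3)

r g' g' r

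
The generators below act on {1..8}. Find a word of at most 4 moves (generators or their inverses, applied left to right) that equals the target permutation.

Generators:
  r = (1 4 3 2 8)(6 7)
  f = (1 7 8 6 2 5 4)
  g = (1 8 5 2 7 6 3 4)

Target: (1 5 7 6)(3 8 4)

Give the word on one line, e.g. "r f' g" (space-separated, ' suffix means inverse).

  after g': (1 4 3 6 7 2 5 8)
  after f': (1 5 7 6)(3 8 4)

g' f'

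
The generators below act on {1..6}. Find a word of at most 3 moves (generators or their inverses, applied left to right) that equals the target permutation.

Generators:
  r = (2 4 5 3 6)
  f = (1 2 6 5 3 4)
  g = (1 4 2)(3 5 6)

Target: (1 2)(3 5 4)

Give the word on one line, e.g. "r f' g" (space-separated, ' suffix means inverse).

r f

  after r: (2 4 5 3 6)
  after f: (1 2)(3 5 4)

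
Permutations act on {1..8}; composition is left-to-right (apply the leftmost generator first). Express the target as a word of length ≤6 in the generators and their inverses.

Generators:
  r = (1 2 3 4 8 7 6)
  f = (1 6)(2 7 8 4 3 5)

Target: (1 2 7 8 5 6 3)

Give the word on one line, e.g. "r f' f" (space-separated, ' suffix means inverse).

  after f: (1 6)(2 7 8 4 3 5)
  after f: (2 8 3)(4 5 7)
  after r': (1 6 7 3)(2 4 5 8)
  after f': (2 8 5 7 4 3 6)
  after r: (1 2 7 8 5 6 3)

f f r' f' r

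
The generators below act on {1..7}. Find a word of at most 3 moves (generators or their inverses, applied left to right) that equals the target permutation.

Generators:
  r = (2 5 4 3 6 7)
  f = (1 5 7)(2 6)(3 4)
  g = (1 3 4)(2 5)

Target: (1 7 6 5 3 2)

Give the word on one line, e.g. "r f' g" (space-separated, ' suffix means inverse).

  after r: (2 5 4 3 6 7)
  after f': (1 7 6 5 3 2)

r f'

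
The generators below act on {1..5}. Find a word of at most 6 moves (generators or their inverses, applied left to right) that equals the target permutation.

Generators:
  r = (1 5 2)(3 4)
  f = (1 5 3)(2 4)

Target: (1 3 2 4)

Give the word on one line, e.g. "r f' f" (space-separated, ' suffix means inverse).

  after f': (1 3 5)(2 4)
  after r: (1 4)(2 3)
  after r: (1 3)(2 4 5)
  after r: (1 4 2 3 5)
  after r: (1 3 2 4)

f' r r r r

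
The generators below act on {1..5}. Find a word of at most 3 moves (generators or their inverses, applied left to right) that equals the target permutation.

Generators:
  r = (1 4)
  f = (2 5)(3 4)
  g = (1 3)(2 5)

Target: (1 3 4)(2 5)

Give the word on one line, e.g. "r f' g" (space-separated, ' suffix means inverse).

g r

  after g: (1 3)(2 5)
  after r: (1 3 4)(2 5)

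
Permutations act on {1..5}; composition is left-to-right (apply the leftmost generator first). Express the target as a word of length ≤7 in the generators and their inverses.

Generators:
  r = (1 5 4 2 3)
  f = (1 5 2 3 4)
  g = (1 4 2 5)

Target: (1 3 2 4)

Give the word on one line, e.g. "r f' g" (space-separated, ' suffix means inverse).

  after r: (1 5 4 2 3)
  after g': (1 2 3 5)
  after g': (1 4)(2 3)
  after f': (1 3 5)
  after g': (1 3 2 4)

r g' g' f' g'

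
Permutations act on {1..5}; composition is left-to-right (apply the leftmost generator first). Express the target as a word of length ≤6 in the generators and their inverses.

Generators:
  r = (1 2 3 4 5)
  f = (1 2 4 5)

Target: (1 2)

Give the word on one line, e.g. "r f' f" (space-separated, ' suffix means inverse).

  after r: (1 2 3 4 5)
  after f: (1 4)(2 3 5)
  after r: (1 5 3)(2 4)
  after r: (2 5 4 3)
  after r: (1 2)

r f r r r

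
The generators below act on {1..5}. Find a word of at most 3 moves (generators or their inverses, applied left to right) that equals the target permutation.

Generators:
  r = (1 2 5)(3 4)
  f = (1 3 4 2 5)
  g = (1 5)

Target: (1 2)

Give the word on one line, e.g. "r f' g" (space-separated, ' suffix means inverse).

r' r' g

  after r': (1 5 2)(3 4)
  after r': (1 2 5)
  after g: (1 2)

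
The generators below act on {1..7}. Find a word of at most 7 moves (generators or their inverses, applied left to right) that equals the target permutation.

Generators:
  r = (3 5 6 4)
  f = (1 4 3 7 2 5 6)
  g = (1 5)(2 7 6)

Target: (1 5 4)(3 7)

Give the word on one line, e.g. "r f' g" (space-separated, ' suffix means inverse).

  after g': (1 5)(2 6 7)
  after g': (2 7 6)
  after r: (2 7 4 3 5 6)
  after r: (2 7 3 6)(4 5)
  after g': (1 5 4)(3 7)

g' g' r r g'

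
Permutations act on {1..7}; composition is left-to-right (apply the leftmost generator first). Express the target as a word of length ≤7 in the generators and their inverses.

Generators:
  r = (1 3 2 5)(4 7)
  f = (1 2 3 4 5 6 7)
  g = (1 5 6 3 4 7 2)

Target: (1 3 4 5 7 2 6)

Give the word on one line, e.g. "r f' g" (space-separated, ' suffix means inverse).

g' g' f f r'

  after g': (1 2 7 4 3 6 5)
  after g': (1 7 3 5 2 4 6)
  after f: (2 5 3 6)(4 7)
  after f: (1 2 6 3 7 5 4)
  after r': (1 3 4 5 7 2 6)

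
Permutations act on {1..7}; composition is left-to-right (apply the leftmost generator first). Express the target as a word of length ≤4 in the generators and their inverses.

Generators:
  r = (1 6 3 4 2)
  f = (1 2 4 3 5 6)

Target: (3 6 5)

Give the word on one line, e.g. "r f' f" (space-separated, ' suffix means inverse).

r' f' f' r'

  after r': (1 2 4 3 6)
  after f': (3 5)
  after f': (1 6 5 4 2)
  after r': (3 6 5)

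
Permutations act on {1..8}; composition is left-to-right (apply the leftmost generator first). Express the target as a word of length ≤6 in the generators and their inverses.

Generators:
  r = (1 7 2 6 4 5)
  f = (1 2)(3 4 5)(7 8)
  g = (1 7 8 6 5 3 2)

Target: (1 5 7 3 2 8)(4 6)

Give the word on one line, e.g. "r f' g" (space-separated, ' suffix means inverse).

  after r: (1 7 2 6 4 5)
  after f: (1 8 7)(2 6 5)(3 4)
  after f: (1 7 2 6 3 5)
  after g': (2 8 7 3 6 5)
  after r': (1 5 7 3 2 8)(4 6)

r f f g' r'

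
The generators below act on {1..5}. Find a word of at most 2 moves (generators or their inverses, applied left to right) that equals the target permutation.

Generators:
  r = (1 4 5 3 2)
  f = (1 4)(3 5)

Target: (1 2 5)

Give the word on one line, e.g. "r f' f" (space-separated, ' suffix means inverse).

  after r': (1 2 3 5 4)
  after f: (1 2 5)

r' f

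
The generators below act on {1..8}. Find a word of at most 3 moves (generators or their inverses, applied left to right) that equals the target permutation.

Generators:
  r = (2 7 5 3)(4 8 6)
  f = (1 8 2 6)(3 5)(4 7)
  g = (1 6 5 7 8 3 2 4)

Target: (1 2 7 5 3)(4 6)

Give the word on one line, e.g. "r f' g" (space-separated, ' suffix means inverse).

  after r: (2 7 5 3)(4 8 6)
  after f': (1 6 7 3 8 2 4)
  after f': (1 2 7 5 3)(4 6)

r f' f'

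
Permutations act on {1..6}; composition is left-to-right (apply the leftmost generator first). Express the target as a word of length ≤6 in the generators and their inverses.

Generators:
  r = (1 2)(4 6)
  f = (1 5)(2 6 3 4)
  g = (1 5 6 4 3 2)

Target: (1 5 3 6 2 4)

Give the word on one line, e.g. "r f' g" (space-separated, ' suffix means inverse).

  after g': (1 2 3 4 6 5)
  after f': (1 4 2 6)
  after g: (1 3 2 4)(5 6)
  after f': (1 6)(2 3 4 5)
  after g': (1 5 3 6 2 4)

g' f' g f' g'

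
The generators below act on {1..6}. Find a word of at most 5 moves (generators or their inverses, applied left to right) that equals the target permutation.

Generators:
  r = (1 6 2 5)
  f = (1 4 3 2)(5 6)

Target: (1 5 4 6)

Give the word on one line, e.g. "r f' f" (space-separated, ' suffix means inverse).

f' r' f

  after f': (1 2 3 4)(5 6)
  after r': (1 6 2 3 4 5)
  after f: (1 5 4 6)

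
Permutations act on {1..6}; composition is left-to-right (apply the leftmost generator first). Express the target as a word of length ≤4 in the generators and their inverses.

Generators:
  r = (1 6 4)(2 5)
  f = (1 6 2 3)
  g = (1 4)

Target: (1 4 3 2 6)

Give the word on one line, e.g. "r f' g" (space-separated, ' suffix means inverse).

  after g: (1 4)
  after f': (1 4 3 2 6)

g f'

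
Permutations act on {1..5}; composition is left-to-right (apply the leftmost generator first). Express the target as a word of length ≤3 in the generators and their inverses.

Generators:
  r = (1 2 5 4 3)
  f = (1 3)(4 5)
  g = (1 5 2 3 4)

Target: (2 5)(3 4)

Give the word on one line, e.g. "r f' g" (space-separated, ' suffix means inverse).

f' r' g

  after f': (1 3)(4 5)
  after r': (1 4 2)
  after g: (2 5)(3 4)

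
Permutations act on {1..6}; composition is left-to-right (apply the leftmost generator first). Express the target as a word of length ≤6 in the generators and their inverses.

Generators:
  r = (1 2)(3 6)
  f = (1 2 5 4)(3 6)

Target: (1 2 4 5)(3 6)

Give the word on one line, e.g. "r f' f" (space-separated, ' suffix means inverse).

  after r: (1 2)(3 6)
  after f': (2 4 5)
  after r': (1 2 4 5)(3 6)
  after r': (2 4 5)
  after r': (1 2 4 5)(3 6)

r f' r' r' r'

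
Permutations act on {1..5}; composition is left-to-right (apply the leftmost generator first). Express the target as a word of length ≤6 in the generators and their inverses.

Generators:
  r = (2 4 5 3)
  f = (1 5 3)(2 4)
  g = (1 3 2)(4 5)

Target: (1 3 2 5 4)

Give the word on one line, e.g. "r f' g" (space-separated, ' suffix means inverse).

  after f: (1 5 3)(2 4)
  after g': (1 4 3 2 5)
  after g': (1 5 2 4)
  after r: (1 3 2 5 4)

f g' g' r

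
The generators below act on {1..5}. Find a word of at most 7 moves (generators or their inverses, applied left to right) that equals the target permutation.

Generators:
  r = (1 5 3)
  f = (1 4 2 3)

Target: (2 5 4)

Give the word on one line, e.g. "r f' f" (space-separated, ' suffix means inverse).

  after r: (1 5 3)
  after f': (1 5 2 4)
  after r': (2 4 3 5)
  after f': (1 3 5 4 2)
  after r: (2 5 4)

r f' r' f' r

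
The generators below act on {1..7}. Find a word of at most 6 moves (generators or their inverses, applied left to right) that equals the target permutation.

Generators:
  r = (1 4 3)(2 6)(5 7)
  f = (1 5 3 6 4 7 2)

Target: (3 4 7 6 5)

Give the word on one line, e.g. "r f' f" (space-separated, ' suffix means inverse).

  after r: (1 4 3)(2 6)(5 7)
  after f: (1 7 3 5 2 4 6)
  after r': (1 5 6 3 7 4 2)
  after f': (3 4 7 6 5)

r f r' f'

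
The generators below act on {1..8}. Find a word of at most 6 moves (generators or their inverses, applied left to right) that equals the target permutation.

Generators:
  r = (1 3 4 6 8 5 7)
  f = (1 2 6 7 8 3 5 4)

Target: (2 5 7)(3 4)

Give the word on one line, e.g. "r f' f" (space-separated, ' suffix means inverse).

  after r: (1 3 4 6 8 5 7)
  after f: (1 5 8 4 7 2 6 3)
  after r: (1 7 2 8 6 4)
  after r: (2 5 7)(3 4)

r f r r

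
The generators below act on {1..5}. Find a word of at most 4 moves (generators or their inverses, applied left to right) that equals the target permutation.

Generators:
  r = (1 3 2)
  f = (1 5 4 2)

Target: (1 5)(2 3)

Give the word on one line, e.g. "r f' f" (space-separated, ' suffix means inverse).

  after f': (1 2 4 5)
  after r: (2 4 5 3)
  after f: (1 5 3)
  after r': (1 5)(2 3)

f' r f r'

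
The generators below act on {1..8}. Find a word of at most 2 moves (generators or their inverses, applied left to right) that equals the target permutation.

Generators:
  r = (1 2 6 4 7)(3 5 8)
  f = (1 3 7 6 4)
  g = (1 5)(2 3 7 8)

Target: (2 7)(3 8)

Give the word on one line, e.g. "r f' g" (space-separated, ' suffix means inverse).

  after g': (1 5)(2 8 7 3)
  after g': (2 7)(3 8)

g' g'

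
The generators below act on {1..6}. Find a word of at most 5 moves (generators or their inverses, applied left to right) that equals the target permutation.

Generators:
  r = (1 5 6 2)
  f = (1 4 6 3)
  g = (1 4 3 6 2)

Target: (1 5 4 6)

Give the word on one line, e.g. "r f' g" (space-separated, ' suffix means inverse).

  after f': (1 3 6 4)
  after r: (1 3 2)(4 5 6)
  after g': (1 4 5 3 6)
  after g': (2 6)(4 5)
  after r: (1 5 4 6)

f' r g' g' r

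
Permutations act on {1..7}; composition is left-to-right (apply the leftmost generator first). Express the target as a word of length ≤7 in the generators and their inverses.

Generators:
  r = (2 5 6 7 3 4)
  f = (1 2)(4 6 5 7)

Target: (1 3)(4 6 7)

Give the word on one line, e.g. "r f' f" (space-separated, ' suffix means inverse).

  after r': (2 4 3 7 6 5)
  after f': (1 2 7 4 3 5)
  after r': (1 4 7 3 2 6 5)
  after f': (1 7 3)(2 4 5)
  after r: (1 3)(4 6 7)

r' f' r' f' r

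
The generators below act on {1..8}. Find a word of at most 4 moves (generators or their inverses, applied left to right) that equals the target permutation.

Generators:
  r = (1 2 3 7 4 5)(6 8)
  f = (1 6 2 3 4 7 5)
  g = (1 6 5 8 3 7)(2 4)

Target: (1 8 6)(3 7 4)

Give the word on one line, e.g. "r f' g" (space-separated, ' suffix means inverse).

  after f: (1 6 2 3 4 7 5)
  after r': (1 8 6)(3 7 4)

f r'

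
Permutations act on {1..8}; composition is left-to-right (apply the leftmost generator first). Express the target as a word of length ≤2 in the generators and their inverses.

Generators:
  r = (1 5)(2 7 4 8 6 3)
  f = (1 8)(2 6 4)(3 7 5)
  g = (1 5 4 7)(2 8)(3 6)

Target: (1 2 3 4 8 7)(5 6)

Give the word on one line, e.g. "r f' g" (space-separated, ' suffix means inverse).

f g'

  after f: (1 8)(2 6 4)(3 7 5)
  after g': (1 2 3 4 8 7)(5 6)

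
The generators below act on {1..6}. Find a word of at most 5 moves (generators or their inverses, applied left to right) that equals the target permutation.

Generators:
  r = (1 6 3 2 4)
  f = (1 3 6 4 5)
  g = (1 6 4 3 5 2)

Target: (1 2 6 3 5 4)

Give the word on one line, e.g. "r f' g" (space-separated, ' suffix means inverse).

  after f': (1 5 4 6 3)
  after r: (1 5)(2 4 3 6)
  after r: (1 5 6 4 2)
  after g: (1 2 6 3 5 4)

f' r r g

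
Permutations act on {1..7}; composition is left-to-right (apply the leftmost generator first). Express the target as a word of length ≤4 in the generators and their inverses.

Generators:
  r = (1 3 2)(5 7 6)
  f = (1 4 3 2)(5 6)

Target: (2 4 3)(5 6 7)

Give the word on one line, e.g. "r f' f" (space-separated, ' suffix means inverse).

f f r'

  after f: (1 4 3 2)(5 6)
  after f: (1 3)(2 4)
  after r': (2 4 3)(5 6 7)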